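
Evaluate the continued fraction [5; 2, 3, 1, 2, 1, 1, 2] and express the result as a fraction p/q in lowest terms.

Collapse the nested fraction from the inside out:
Start with 2.
1 + 1/(2/1) = 1 + 1/2 = 3/2
1 + 1/(3/2) = 1 + 2/3 = 5/3
2 + 1/(5/3) = 2 + 3/5 = 13/5
1 + 1/(13/5) = 1 + 5/13 = 18/13
3 + 1/(18/13) = 3 + 13/18 = 67/18
2 + 1/(67/18) = 2 + 18/67 = 152/67
5 + 1/(152/67) = 5 + 67/152 = 827/152

827/152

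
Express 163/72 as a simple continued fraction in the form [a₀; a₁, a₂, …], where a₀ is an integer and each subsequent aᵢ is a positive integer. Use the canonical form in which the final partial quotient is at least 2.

[2; 3, 1, 3, 1, 3]

Run the Euclidean algorithm, recording each quotient:
⌊163/72⌋ = 2, remainder 19
⌊72/19⌋ = 3, remainder 15
⌊19/15⌋ = 1, remainder 4
⌊15/4⌋ = 3, remainder 3
⌊4/3⌋ = 1, remainder 1
⌊3/1⌋ = 3, remainder 0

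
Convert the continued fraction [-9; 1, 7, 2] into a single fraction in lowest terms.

a_0 = -9: -9/1
a_1 = 1: -8/1
a_2 = 7: -65/8
a_3 = 2: -138/17

-138/17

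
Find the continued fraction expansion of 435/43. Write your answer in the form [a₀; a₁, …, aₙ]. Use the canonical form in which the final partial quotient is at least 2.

[10; 8, 1, 1, 2]

435 ÷ 43 → quotient 10, remainder 5
43 ÷ 5 → quotient 8, remainder 3
5 ÷ 3 → quotient 1, remainder 2
3 ÷ 2 → quotient 1, remainder 1
2 ÷ 1 → quotient 2, remainder 0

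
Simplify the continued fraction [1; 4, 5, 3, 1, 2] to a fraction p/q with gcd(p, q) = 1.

Start with 2.
1 + 1/(2/1) = 1 + 1/2 = 3/2
3 + 1/(3/2) = 3 + 2/3 = 11/3
5 + 1/(11/3) = 5 + 3/11 = 58/11
4 + 1/(58/11) = 4 + 11/58 = 243/58
1 + 1/(243/58) = 1 + 58/243 = 301/243

301/243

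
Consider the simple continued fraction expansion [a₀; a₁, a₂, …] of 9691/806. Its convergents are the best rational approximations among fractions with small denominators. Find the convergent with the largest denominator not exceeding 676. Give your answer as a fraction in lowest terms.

a_0 = 12: 12/1  (≤ bound)
a_1 = 42: 505/42  (≤ bound)
a_2 = 2: 1022/85  (≤ bound)
a_3 = 2: 2549/212  (≤ bound)
a_4 = 1: 3571/297  (≤ bound)
a_5 = 2: 9691/806  (> 676, stop)

3571/297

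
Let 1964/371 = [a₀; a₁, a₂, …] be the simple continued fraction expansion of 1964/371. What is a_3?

2

Run the Euclidean algorithm, recording each quotient:
1964 ÷ 371 → quotient 5, remainder 109
371 ÷ 109 → quotient 3, remainder 44
109 ÷ 44 → quotient 2, remainder 21
44 ÷ 21 → quotient 2, remainder 2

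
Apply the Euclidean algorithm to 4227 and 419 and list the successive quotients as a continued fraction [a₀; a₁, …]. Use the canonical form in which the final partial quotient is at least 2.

4227 = 10·419 + 37, so a_0 = 10
419 = 11·37 + 12, so a_1 = 11
37 = 3·12 + 1, so a_2 = 3
12 = 12·1 + 0, so a_3 = 12

[10; 11, 3, 12]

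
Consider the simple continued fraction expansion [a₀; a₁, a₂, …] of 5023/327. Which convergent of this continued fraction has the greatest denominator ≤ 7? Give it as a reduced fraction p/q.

46/3

a_0 = 15: 15/1  (≤ bound)
a_1 = 2: 31/2  (≤ bound)
a_2 = 1: 46/3  (≤ bound)
a_3 = 3: 169/11  (> 7, stop)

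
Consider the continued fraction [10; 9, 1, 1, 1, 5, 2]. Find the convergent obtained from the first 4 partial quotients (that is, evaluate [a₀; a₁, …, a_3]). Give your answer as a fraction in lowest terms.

Compute successive convergents:
a_0 = 10: 10/1
a_1 = 9: 91/9
a_2 = 1: 101/10
a_3 = 1: 192/19

192/19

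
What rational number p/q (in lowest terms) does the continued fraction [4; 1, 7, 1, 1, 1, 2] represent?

Work from the innermost term outward:
Start with 2.
1 + 1/(2/1) = 1 + 1/2 = 3/2
1 + 1/(3/2) = 1 + 2/3 = 5/3
1 + 1/(5/3) = 1 + 3/5 = 8/5
7 + 1/(8/5) = 7 + 5/8 = 61/8
1 + 1/(61/8) = 1 + 8/61 = 69/61
4 + 1/(69/61) = 4 + 61/69 = 337/69

337/69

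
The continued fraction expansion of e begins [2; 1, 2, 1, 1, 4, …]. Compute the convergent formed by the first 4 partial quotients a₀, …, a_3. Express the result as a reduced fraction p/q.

Start with 1.
2 + 1/(1/1) = 2 + 1/1 = 3/1
1 + 1/(3/1) = 1 + 1/3 = 4/3
2 + 1/(4/3) = 2 + 3/4 = 11/4

11/4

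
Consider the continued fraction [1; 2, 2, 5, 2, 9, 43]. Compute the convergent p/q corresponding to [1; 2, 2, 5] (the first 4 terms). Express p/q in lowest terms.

Collapse the nested fraction from the inside out:
Start with 5.
2 + 1/(5/1) = 2 + 1/5 = 11/5
2 + 1/(11/5) = 2 + 5/11 = 27/11
1 + 1/(27/11) = 1 + 11/27 = 38/27

38/27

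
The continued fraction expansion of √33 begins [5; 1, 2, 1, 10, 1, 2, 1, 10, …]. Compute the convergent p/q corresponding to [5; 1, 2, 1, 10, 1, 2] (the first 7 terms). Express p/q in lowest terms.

Start with 2.
1 + 1/(2/1) = 1 + 1/2 = 3/2
10 + 1/(3/2) = 10 + 2/3 = 32/3
1 + 1/(32/3) = 1 + 3/32 = 35/32
2 + 1/(35/32) = 2 + 32/35 = 102/35
1 + 1/(102/35) = 1 + 35/102 = 137/102
5 + 1/(137/102) = 5 + 102/137 = 787/137

787/137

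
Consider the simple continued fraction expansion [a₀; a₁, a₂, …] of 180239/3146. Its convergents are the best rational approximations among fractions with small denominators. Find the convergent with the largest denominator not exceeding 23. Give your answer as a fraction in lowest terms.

401/7

a_0 = 57: 57/1  (≤ bound)
a_1 = 3: 172/3  (≤ bound)
a_2 = 2: 401/7  (≤ bound)
a_3 = 3: 1375/24  (> 23, stop)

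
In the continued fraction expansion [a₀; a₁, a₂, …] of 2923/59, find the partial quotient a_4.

2923 ÷ 59 → quotient 49, remainder 32
59 ÷ 32 → quotient 1, remainder 27
32 ÷ 27 → quotient 1, remainder 5
27 ÷ 5 → quotient 5, remainder 2
5 ÷ 2 → quotient 2, remainder 1

2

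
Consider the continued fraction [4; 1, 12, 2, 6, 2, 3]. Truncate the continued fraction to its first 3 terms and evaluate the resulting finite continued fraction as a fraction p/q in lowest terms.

64/13

a_0 = 4: 4/1
a_1 = 1: 5/1
a_2 = 12: 64/13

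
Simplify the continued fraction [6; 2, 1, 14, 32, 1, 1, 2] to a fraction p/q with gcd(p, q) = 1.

Start with 2.
1 + 1/(2/1) = 1 + 1/2 = 3/2
1 + 1/(3/2) = 1 + 2/3 = 5/3
32 + 1/(5/3) = 32 + 3/5 = 163/5
14 + 1/(163/5) = 14 + 5/163 = 2287/163
1 + 1/(2287/163) = 1 + 163/2287 = 2450/2287
2 + 1/(2450/2287) = 2 + 2287/2450 = 7187/2450
6 + 1/(7187/2450) = 6 + 2450/7187 = 45572/7187

45572/7187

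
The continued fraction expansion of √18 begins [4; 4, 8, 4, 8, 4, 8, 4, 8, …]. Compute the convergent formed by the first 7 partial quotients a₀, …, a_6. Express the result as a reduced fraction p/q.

161564/38081

a_0 = 4: 4/1
a_1 = 4: 17/4
a_2 = 8: 140/33
a_3 = 4: 577/136
a_4 = 8: 4756/1121
a_5 = 4: 19601/4620
a_6 = 8: 161564/38081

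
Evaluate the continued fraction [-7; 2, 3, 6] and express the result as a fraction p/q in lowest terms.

-289/44

Start with 6.
3 + 1/(6/1) = 3 + 1/6 = 19/6
2 + 1/(19/6) = 2 + 6/19 = 44/19
-7 + 1/(44/19) = -7 + 19/44 = -289/44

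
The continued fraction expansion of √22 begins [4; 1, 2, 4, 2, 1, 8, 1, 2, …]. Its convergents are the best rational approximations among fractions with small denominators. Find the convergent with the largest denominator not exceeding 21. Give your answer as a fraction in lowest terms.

61/13

List convergents until the denominator exceeds the bound:
a_0 = 4: 4/1  (≤ bound)
a_1 = 1: 5/1  (≤ bound)
a_2 = 2: 14/3  (≤ bound)
a_3 = 4: 61/13  (≤ bound)
a_4 = 2: 136/29  (> 21, stop)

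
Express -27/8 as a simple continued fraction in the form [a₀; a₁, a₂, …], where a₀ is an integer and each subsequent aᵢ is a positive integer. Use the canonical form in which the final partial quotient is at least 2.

Apply division with remainder until the remainder is 0:
-27 ÷ 8 → quotient -4, remainder 5
8 ÷ 5 → quotient 1, remainder 3
5 ÷ 3 → quotient 1, remainder 2
3 ÷ 2 → quotient 1, remainder 1
2 ÷ 1 → quotient 2, remainder 0

[-4; 1, 1, 1, 2]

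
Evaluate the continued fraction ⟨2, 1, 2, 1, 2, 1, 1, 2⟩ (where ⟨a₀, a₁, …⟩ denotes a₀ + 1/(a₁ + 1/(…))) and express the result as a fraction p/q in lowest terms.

183/67

a_0 = 2: 2/1
a_1 = 1: 3/1
a_2 = 2: 8/3
a_3 = 1: 11/4
a_4 = 2: 30/11
a_5 = 1: 41/15
a_6 = 1: 71/26
a_7 = 2: 183/67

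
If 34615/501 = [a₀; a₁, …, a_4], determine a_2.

34615 ÷ 501 → quotient 69, remainder 46
501 ÷ 46 → quotient 10, remainder 41
46 ÷ 41 → quotient 1, remainder 5

1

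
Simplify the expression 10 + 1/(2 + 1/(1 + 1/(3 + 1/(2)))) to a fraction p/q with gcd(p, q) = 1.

259/25

a_0 = 10: 10/1
a_1 = 2: 21/2
a_2 = 1: 31/3
a_3 = 3: 114/11
a_4 = 2: 259/25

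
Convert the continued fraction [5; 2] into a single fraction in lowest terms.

11/2

Start with 2.
5 + 1/(2/1) = 5 + 1/2 = 11/2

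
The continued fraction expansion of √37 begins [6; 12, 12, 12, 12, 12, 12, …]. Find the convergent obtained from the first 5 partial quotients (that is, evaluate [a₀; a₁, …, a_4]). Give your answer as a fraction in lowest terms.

128766/21169

Build up convergents one term at a time:
a_0 = 6: 6/1
a_1 = 12: 73/12
a_2 = 12: 882/145
a_3 = 12: 10657/1752
a_4 = 12: 128766/21169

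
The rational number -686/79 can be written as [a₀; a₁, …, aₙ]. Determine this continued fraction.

⌊-686/79⌋ = -9, remainder 25
⌊79/25⌋ = 3, remainder 4
⌊25/4⌋ = 6, remainder 1
⌊4/1⌋ = 4, remainder 0

[-9; 3, 6, 4]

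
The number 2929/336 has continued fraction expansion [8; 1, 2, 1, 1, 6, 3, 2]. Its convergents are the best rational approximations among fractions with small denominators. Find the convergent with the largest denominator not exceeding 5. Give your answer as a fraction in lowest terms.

35/4

List convergents until the denominator exceeds the bound:
a_0 = 8: 8/1  (≤ bound)
a_1 = 1: 9/1  (≤ bound)
a_2 = 2: 26/3  (≤ bound)
a_3 = 1: 35/4  (≤ bound)
a_4 = 1: 61/7  (> 5, stop)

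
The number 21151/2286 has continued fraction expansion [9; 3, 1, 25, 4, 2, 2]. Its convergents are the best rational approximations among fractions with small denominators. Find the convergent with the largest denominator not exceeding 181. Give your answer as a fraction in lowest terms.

953/103

a_0 = 9: 9/1  (≤ bound)
a_1 = 3: 28/3  (≤ bound)
a_2 = 1: 37/4  (≤ bound)
a_3 = 25: 953/103  (≤ bound)
a_4 = 4: 3849/416  (> 181, stop)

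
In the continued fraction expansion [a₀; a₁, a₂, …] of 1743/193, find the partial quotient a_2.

⌊1743/193⌋ = 9, remainder 6
⌊193/6⌋ = 32, remainder 1
⌊6/1⌋ = 6, remainder 0

6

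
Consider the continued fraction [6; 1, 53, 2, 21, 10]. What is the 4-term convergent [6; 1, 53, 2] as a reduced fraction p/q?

761/109

Use the convergent recurrence hₖ = aₖ·hₖ₋₁ + hₖ₋₂ (and likewise for the denominators kₖ):
a_0 = 6: 6/1
a_1 = 1: 7/1
a_2 = 53: 377/54
a_3 = 2: 761/109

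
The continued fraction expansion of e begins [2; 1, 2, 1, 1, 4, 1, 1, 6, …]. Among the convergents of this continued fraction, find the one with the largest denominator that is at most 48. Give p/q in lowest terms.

106/39

a_0 = 2: 2/1  (≤ bound)
a_1 = 1: 3/1  (≤ bound)
a_2 = 2: 8/3  (≤ bound)
a_3 = 1: 11/4  (≤ bound)
a_4 = 1: 19/7  (≤ bound)
a_5 = 4: 87/32  (≤ bound)
a_6 = 1: 106/39  (≤ bound)
a_7 = 1: 193/71  (> 48, stop)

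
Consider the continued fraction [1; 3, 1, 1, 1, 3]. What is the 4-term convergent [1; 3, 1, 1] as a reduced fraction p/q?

9/7

a_0 = 1: 1/1
a_1 = 3: 4/3
a_2 = 1: 5/4
a_3 = 1: 9/7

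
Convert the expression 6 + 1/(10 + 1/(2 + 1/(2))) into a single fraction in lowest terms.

Start with 2.
2 + 1/(2/1) = 2 + 1/2 = 5/2
10 + 1/(5/2) = 10 + 2/5 = 52/5
6 + 1/(52/5) = 6 + 5/52 = 317/52

317/52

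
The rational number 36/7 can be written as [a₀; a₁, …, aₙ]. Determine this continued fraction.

⌊36/7⌋ = 5, remainder 1
⌊7/1⌋ = 7, remainder 0

[5; 7]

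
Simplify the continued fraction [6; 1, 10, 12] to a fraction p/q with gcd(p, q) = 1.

Use the convergent recurrence hₖ = aₖ·hₖ₋₁ + hₖ₋₂ (and likewise for the denominators kₖ):
a_0 = 6: 6/1
a_1 = 1: 7/1
a_2 = 10: 76/11
a_3 = 12: 919/133

919/133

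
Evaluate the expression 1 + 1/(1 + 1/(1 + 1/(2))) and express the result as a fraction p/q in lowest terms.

a_0 = 1: 1/1
a_1 = 1: 2/1
a_2 = 1: 3/2
a_3 = 2: 8/5

8/5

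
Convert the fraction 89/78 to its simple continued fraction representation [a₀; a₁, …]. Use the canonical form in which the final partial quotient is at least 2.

Apply division with remainder until the remainder is 0:
⌊89/78⌋ = 1, remainder 11
⌊78/11⌋ = 7, remainder 1
⌊11/1⌋ = 11, remainder 0

[1; 7, 11]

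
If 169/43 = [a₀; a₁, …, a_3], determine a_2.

13

Run the Euclidean algorithm, recording each quotient:
169 ÷ 43 → quotient 3, remainder 40
43 ÷ 40 → quotient 1, remainder 3
40 ÷ 3 → quotient 13, remainder 1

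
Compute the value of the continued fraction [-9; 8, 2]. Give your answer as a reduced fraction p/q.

-151/17

a_0 = -9: -9/1
a_1 = 8: -71/8
a_2 = 2: -151/17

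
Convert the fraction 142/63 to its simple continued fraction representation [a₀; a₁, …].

142 = 2·63 + 16, so a_0 = 2
63 = 3·16 + 15, so a_1 = 3
16 = 1·15 + 1, so a_2 = 1
15 = 15·1 + 0, so a_3 = 15

[2; 3, 1, 15]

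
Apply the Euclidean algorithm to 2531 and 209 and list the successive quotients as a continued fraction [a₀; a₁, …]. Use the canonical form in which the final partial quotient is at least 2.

[12; 9, 11, 2]

2531 ÷ 209 → quotient 12, remainder 23
209 ÷ 23 → quotient 9, remainder 2
23 ÷ 2 → quotient 11, remainder 1
2 ÷ 1 → quotient 2, remainder 0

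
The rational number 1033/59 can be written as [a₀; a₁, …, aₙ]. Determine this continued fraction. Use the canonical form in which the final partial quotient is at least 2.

[17; 1, 1, 29]

Apply division with remainder until the remainder is 0:
1033 = 17·59 + 30, so a_0 = 17
59 = 1·30 + 29, so a_1 = 1
30 = 1·29 + 1, so a_2 = 1
29 = 29·1 + 0, so a_3 = 29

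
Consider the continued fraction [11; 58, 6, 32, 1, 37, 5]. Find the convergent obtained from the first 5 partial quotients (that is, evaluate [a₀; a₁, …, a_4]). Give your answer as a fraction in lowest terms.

Collapse the nested fraction from the inside out:
Start with 1.
32 + 1/(1/1) = 32 + 1/1 = 33/1
6 + 1/(33/1) = 6 + 1/33 = 199/33
58 + 1/(199/33) = 58 + 33/199 = 11575/199
11 + 1/(11575/199) = 11 + 199/11575 = 127524/11575

127524/11575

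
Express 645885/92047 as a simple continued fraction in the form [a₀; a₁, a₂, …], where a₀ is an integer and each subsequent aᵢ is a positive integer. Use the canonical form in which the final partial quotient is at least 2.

Run the Euclidean algorithm, recording each quotient:
645885 = 7·92047 + 1556, so a_0 = 7
92047 = 59·1556 + 243, so a_1 = 59
1556 = 6·243 + 98, so a_2 = 6
243 = 2·98 + 47, so a_3 = 2
98 = 2·47 + 4, so a_4 = 2
47 = 11·4 + 3, so a_5 = 11
4 = 1·3 + 1, so a_6 = 1
3 = 3·1 + 0, so a_7 = 3

[7; 59, 6, 2, 2, 11, 1, 3]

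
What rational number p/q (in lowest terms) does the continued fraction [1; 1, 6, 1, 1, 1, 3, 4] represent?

671/359

Start with 4.
3 + 1/(4/1) = 3 + 1/4 = 13/4
1 + 1/(13/4) = 1 + 4/13 = 17/13
1 + 1/(17/13) = 1 + 13/17 = 30/17
1 + 1/(30/17) = 1 + 17/30 = 47/30
6 + 1/(47/30) = 6 + 30/47 = 312/47
1 + 1/(312/47) = 1 + 47/312 = 359/312
1 + 1/(359/312) = 1 + 312/359 = 671/359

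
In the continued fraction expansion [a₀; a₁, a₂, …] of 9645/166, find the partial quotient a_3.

Repeatedly divide and take the remainder:
9645 = 58·166 + 17, so a_0 = 58
166 = 9·17 + 13, so a_1 = 9
17 = 1·13 + 4, so a_2 = 1
13 = 3·4 + 1, so a_3 = 3

3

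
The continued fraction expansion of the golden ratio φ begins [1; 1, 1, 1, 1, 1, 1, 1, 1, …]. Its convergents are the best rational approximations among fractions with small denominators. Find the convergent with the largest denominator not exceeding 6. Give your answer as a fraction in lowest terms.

List convergents until the denominator exceeds the bound:
a_0 = 1: 1/1  (≤ bound)
a_1 = 1: 2/1  (≤ bound)
a_2 = 1: 3/2  (≤ bound)
a_3 = 1: 5/3  (≤ bound)
a_4 = 1: 8/5  (≤ bound)
a_5 = 1: 13/8  (> 6, stop)

8/5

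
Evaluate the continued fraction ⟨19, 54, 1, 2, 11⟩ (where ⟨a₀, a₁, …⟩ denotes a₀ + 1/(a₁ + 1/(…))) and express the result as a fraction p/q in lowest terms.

35355/1859

Work from the innermost term outward:
Start with 11.
2 + 1/(11/1) = 2 + 1/11 = 23/11
1 + 1/(23/11) = 1 + 11/23 = 34/23
54 + 1/(34/23) = 54 + 23/34 = 1859/34
19 + 1/(1859/34) = 19 + 34/1859 = 35355/1859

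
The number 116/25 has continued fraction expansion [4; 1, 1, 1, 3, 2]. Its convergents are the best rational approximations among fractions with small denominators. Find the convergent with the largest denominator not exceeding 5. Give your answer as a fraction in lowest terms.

a_0 = 4: 4/1  (≤ bound)
a_1 = 1: 5/1  (≤ bound)
a_2 = 1: 9/2  (≤ bound)
a_3 = 1: 14/3  (≤ bound)
a_4 = 3: 51/11  (> 5, stop)

14/3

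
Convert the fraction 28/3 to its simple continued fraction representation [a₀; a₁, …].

28 ÷ 3 → quotient 9, remainder 1
3 ÷ 1 → quotient 3, remainder 0

[9; 3]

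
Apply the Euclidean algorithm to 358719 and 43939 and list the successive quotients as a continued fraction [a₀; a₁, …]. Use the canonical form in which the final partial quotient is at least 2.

358719 ÷ 43939 → quotient 8, remainder 7207
43939 ÷ 7207 → quotient 6, remainder 697
7207 ÷ 697 → quotient 10, remainder 237
697 ÷ 237 → quotient 2, remainder 223
237 ÷ 223 → quotient 1, remainder 14
223 ÷ 14 → quotient 15, remainder 13
14 ÷ 13 → quotient 1, remainder 1
13 ÷ 1 → quotient 13, remainder 0

[8; 6, 10, 2, 1, 15, 1, 13]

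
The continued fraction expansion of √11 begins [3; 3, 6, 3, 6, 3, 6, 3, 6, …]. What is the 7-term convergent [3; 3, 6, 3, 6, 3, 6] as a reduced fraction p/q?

a_0 = 3: 3/1
a_1 = 3: 10/3
a_2 = 6: 63/19
a_3 = 3: 199/60
a_4 = 6: 1257/379
a_5 = 3: 3970/1197
a_6 = 6: 25077/7561

25077/7561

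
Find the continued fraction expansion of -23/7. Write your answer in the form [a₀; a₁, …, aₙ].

-23 ÷ 7 → quotient -4, remainder 5
7 ÷ 5 → quotient 1, remainder 2
5 ÷ 2 → quotient 2, remainder 1
2 ÷ 1 → quotient 2, remainder 0

[-4; 1, 2, 2]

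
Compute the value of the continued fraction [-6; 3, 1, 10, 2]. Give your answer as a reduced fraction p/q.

-517/90

a_0 = -6: -6/1
a_1 = 3: -17/3
a_2 = 1: -23/4
a_3 = 10: -247/43
a_4 = 2: -517/90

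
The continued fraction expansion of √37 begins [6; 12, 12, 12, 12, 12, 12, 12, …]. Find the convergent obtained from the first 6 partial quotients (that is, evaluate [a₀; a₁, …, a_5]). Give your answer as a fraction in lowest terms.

Use the convergent recurrence hₖ = aₖ·hₖ₋₁ + hₖ₋₂ (and likewise for the denominators kₖ):
a_0 = 6: 6/1
a_1 = 12: 73/12
a_2 = 12: 882/145
a_3 = 12: 10657/1752
a_4 = 12: 128766/21169
a_5 = 12: 1555849/255780

1555849/255780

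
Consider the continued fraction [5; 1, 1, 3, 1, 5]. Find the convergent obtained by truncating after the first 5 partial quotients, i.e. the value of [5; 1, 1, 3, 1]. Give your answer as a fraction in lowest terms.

50/9

Build up convergents one term at a time:
a_0 = 5: 5/1
a_1 = 1: 6/1
a_2 = 1: 11/2
a_3 = 3: 39/7
a_4 = 1: 50/9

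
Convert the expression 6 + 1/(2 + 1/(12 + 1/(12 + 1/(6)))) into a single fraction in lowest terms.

Starting at the tail and folding back:
Start with 6.
12 + 1/(6/1) = 12 + 1/6 = 73/6
12 + 1/(73/6) = 12 + 6/73 = 882/73
2 + 1/(882/73) = 2 + 73/882 = 1837/882
6 + 1/(1837/882) = 6 + 882/1837 = 11904/1837

11904/1837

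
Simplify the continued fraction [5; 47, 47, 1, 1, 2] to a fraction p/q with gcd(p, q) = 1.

56193/11191

a_0 = 5: 5/1
a_1 = 47: 236/47
a_2 = 47: 11097/2210
a_3 = 1: 11333/2257
a_4 = 1: 22430/4467
a_5 = 2: 56193/11191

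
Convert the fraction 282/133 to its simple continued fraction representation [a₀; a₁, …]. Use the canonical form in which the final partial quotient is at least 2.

[2; 8, 3, 5]

282 ÷ 133 → quotient 2, remainder 16
133 ÷ 16 → quotient 8, remainder 5
16 ÷ 5 → quotient 3, remainder 1
5 ÷ 1 → quotient 5, remainder 0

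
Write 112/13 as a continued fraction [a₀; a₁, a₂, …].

[8; 1, 1, 1, 1, 2]

Apply division with remainder until the remainder is 0:
112 = 8·13 + 8, so a_0 = 8
13 = 1·8 + 5, so a_1 = 1
8 = 1·5 + 3, so a_2 = 1
5 = 1·3 + 2, so a_3 = 1
3 = 1·2 + 1, so a_4 = 1
2 = 2·1 + 0, so a_5 = 2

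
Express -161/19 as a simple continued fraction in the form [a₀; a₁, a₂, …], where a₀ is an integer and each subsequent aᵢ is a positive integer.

Apply division with remainder until the remainder is 0:
⌊-161/19⌋ = -9, remainder 10
⌊19/10⌋ = 1, remainder 9
⌊10/9⌋ = 1, remainder 1
⌊9/1⌋ = 9, remainder 0

[-9; 1, 1, 9]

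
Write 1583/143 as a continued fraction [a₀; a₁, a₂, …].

[11; 14, 3, 3]

Run the Euclidean algorithm, recording each quotient:
1583 = 11·143 + 10, so a_0 = 11
143 = 14·10 + 3, so a_1 = 14
10 = 3·3 + 1, so a_2 = 3
3 = 3·1 + 0, so a_3 = 3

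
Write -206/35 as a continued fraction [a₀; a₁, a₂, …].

-206 = -6·35 + 4, so a_0 = -6
35 = 8·4 + 3, so a_1 = 8
4 = 1·3 + 1, so a_2 = 1
3 = 3·1 + 0, so a_3 = 3

[-6; 8, 1, 3]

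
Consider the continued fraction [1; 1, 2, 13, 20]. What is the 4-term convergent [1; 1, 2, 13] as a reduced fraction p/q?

67/40

Start with 13.
2 + 1/(13/1) = 2 + 1/13 = 27/13
1 + 1/(27/13) = 1 + 13/27 = 40/27
1 + 1/(40/27) = 1 + 27/40 = 67/40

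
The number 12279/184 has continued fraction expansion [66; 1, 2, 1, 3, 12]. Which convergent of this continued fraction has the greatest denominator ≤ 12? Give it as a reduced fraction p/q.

a_0 = 66: 66/1  (≤ bound)
a_1 = 1: 67/1  (≤ bound)
a_2 = 2: 200/3  (≤ bound)
a_3 = 1: 267/4  (≤ bound)
a_4 = 3: 1001/15  (> 12, stop)

267/4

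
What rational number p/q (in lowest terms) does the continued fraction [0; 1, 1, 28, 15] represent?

436/857

Work from the innermost term outward:
Start with 15.
28 + 1/(15/1) = 28 + 1/15 = 421/15
1 + 1/(421/15) = 1 + 15/421 = 436/421
1 + 1/(436/421) = 1 + 421/436 = 857/436
0 + 1/(857/436) = 0 + 436/857 = 436/857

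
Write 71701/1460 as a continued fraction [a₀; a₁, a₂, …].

[49; 9, 14, 1, 1, 1, 3]

Apply division with remainder until the remainder is 0:
71701 ÷ 1460 → quotient 49, remainder 161
1460 ÷ 161 → quotient 9, remainder 11
161 ÷ 11 → quotient 14, remainder 7
11 ÷ 7 → quotient 1, remainder 4
7 ÷ 4 → quotient 1, remainder 3
4 ÷ 3 → quotient 1, remainder 1
3 ÷ 1 → quotient 3, remainder 0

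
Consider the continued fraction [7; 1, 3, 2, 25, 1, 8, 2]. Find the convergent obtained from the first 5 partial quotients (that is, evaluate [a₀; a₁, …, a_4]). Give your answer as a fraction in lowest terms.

1781/229

Build up convergents one term at a time:
a_0 = 7: 7/1
a_1 = 1: 8/1
a_2 = 3: 31/4
a_3 = 2: 70/9
a_4 = 25: 1781/229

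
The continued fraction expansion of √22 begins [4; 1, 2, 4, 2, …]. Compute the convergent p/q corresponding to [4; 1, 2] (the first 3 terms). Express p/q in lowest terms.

14/3

Starting at the tail and folding back:
Start with 2.
1 + 1/(2/1) = 1 + 1/2 = 3/2
4 + 1/(3/2) = 4 + 2/3 = 14/3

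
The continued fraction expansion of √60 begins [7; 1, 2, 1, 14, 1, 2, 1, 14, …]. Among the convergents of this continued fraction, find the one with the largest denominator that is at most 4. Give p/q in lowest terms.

a_0 = 7: 7/1  (≤ bound)
a_1 = 1: 8/1  (≤ bound)
a_2 = 2: 23/3  (≤ bound)
a_3 = 1: 31/4  (≤ bound)
a_4 = 14: 457/59  (> 4, stop)

31/4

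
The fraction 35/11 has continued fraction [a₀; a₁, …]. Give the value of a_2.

Repeatedly divide and take the remainder:
35 = 3·11 + 2, so a_0 = 3
11 = 5·2 + 1, so a_1 = 5
2 = 2·1 + 0, so a_2 = 2

2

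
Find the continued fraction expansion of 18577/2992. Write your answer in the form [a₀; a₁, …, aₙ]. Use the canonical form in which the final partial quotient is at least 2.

Repeatedly divide and take the remainder:
18577 ÷ 2992 → quotient 6, remainder 625
2992 ÷ 625 → quotient 4, remainder 492
625 ÷ 492 → quotient 1, remainder 133
492 ÷ 133 → quotient 3, remainder 93
133 ÷ 93 → quotient 1, remainder 40
93 ÷ 40 → quotient 2, remainder 13
40 ÷ 13 → quotient 3, remainder 1
13 ÷ 1 → quotient 13, remainder 0

[6; 4, 1, 3, 1, 2, 3, 13]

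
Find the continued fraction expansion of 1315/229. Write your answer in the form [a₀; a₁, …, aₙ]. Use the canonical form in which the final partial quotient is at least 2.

[5; 1, 2, 1, 7, 2, 3]

Repeatedly divide and take the remainder:
⌊1315/229⌋ = 5, remainder 170
⌊229/170⌋ = 1, remainder 59
⌊170/59⌋ = 2, remainder 52
⌊59/52⌋ = 1, remainder 7
⌊52/7⌋ = 7, remainder 3
⌊7/3⌋ = 2, remainder 1
⌊3/1⌋ = 3, remainder 0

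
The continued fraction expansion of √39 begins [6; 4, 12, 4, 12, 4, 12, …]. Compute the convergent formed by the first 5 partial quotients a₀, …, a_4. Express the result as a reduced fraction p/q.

15294/2449

Start with 12.
4 + 1/(12/1) = 4 + 1/12 = 49/12
12 + 1/(49/12) = 12 + 12/49 = 600/49
4 + 1/(600/49) = 4 + 49/600 = 2449/600
6 + 1/(2449/600) = 6 + 600/2449 = 15294/2449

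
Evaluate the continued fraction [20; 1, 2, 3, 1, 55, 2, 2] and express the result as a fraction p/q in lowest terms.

75548/3651

Collapse the nested fraction from the inside out:
Start with 2.
2 + 1/(2/1) = 2 + 1/2 = 5/2
55 + 1/(5/2) = 55 + 2/5 = 277/5
1 + 1/(277/5) = 1 + 5/277 = 282/277
3 + 1/(282/277) = 3 + 277/282 = 1123/282
2 + 1/(1123/282) = 2 + 282/1123 = 2528/1123
1 + 1/(2528/1123) = 1 + 1123/2528 = 3651/2528
20 + 1/(3651/2528) = 20 + 2528/3651 = 75548/3651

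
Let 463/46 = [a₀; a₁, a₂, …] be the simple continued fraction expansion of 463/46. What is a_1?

463 = 10·46 + 3, so a_0 = 10
46 = 15·3 + 1, so a_1 = 15

15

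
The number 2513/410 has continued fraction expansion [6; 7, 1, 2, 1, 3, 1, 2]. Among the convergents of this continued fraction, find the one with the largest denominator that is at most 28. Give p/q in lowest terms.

a_0 = 6: 6/1  (≤ bound)
a_1 = 7: 43/7  (≤ bound)
a_2 = 1: 49/8  (≤ bound)
a_3 = 2: 141/23  (≤ bound)
a_4 = 1: 190/31  (> 28, stop)

141/23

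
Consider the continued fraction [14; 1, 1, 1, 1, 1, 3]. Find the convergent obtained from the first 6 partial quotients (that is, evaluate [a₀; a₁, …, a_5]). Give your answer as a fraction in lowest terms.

Start with 1.
1 + 1/(1/1) = 1 + 1/1 = 2/1
1 + 1/(2/1) = 1 + 1/2 = 3/2
1 + 1/(3/2) = 1 + 2/3 = 5/3
1 + 1/(5/3) = 1 + 3/5 = 8/5
14 + 1/(8/5) = 14 + 5/8 = 117/8

117/8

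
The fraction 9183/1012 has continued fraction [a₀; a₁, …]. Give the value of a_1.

13

Repeatedly divide and take the remainder:
⌊9183/1012⌋ = 9, remainder 75
⌊1012/75⌋ = 13, remainder 37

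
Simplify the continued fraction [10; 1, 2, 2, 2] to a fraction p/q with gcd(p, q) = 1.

a_0 = 10: 10/1
a_1 = 1: 11/1
a_2 = 2: 32/3
a_3 = 2: 75/7
a_4 = 2: 182/17

182/17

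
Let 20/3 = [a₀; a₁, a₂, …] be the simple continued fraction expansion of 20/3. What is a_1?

20 ÷ 3 → quotient 6, remainder 2
3 ÷ 2 → quotient 1, remainder 1

1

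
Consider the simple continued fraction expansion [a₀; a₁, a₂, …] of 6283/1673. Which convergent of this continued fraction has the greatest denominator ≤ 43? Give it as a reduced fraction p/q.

15/4

a_0 = 3: 3/1  (≤ bound)
a_1 = 1: 4/1  (≤ bound)
a_2 = 3: 15/4  (≤ bound)
a_3 = 11: 169/45  (> 43, stop)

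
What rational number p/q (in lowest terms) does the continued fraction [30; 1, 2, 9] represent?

859/28

Start with 9.
2 + 1/(9/1) = 2 + 1/9 = 19/9
1 + 1/(19/9) = 1 + 9/19 = 28/19
30 + 1/(28/19) = 30 + 19/28 = 859/28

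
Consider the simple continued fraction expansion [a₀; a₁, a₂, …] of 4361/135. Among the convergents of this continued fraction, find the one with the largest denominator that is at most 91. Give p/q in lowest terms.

a_0 = 32: 32/1  (≤ bound)
a_1 = 3: 97/3  (≤ bound)
a_2 = 3: 323/10  (≤ bound)
a_3 = 2: 743/23  (≤ bound)
a_4 = 2: 1809/56  (≤ bound)
a_5 = 2: 4361/135  (> 91, stop)

1809/56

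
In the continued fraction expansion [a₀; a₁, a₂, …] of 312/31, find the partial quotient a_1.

15

⌊312/31⌋ = 10, remainder 2
⌊31/2⌋ = 15, remainder 1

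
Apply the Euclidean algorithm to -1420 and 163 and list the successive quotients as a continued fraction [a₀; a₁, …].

-1420 = -9·163 + 47, so a_0 = -9
163 = 3·47 + 22, so a_1 = 3
47 = 2·22 + 3, so a_2 = 2
22 = 7·3 + 1, so a_3 = 7
3 = 3·1 + 0, so a_4 = 3

[-9; 3, 2, 7, 3]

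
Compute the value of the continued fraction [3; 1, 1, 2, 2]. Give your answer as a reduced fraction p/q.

43/12

Compute successive convergents:
a_0 = 3: 3/1
a_1 = 1: 4/1
a_2 = 1: 7/2
a_3 = 2: 18/5
a_4 = 2: 43/12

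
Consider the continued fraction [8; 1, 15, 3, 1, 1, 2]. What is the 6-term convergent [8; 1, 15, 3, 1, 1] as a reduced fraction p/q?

Build up convergents one term at a time:
a_0 = 8: 8/1
a_1 = 1: 9/1
a_2 = 15: 143/16
a_3 = 3: 438/49
a_4 = 1: 581/65
a_5 = 1: 1019/114

1019/114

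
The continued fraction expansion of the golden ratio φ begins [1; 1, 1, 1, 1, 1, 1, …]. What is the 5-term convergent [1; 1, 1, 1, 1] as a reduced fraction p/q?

8/5

Compute successive convergents:
a_0 = 1: 1/1
a_1 = 1: 2/1
a_2 = 1: 3/2
a_3 = 1: 5/3
a_4 = 1: 8/5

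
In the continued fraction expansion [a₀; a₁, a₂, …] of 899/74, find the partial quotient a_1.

6

899 ÷ 74 → quotient 12, remainder 11
74 ÷ 11 → quotient 6, remainder 8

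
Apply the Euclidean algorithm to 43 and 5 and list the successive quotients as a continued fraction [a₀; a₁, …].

43 ÷ 5 → quotient 8, remainder 3
5 ÷ 3 → quotient 1, remainder 2
3 ÷ 2 → quotient 1, remainder 1
2 ÷ 1 → quotient 2, remainder 0

[8; 1, 1, 2]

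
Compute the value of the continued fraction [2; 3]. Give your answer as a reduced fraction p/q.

a_0 = 2: 2/1
a_1 = 3: 7/3

7/3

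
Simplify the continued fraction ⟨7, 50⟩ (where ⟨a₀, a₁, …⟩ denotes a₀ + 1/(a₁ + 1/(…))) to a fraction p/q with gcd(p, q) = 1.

Use the convergent recurrence hₖ = aₖ·hₖ₋₁ + hₖ₋₂ (and likewise for the denominators kₖ):
a_0 = 7: 7/1
a_1 = 50: 351/50

351/50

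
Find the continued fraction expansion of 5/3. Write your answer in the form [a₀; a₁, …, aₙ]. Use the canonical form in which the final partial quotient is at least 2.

[1; 1, 2]

Apply division with remainder until the remainder is 0:
5 ÷ 3 → quotient 1, remainder 2
3 ÷ 2 → quotient 1, remainder 1
2 ÷ 1 → quotient 2, remainder 0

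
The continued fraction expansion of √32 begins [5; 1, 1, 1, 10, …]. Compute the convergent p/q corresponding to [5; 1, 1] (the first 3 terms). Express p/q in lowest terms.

a_0 = 5: 5/1
a_1 = 1: 6/1
a_2 = 1: 11/2

11/2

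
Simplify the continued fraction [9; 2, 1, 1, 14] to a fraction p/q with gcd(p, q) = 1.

686/73

Compute successive convergents:
a_0 = 9: 9/1
a_1 = 2: 19/2
a_2 = 1: 28/3
a_3 = 1: 47/5
a_4 = 14: 686/73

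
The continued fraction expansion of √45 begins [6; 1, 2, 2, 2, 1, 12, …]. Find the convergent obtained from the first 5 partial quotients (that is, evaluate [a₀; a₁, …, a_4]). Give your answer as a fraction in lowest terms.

Compute successive convergents:
a_0 = 6: 6/1
a_1 = 1: 7/1
a_2 = 2: 20/3
a_3 = 2: 47/7
a_4 = 2: 114/17

114/17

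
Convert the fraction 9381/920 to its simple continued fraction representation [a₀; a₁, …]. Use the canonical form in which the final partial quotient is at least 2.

9381 = 10·920 + 181, so a_0 = 10
920 = 5·181 + 15, so a_1 = 5
181 = 12·15 + 1, so a_2 = 12
15 = 15·1 + 0, so a_3 = 15

[10; 5, 12, 15]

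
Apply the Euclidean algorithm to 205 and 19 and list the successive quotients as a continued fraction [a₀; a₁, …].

[10; 1, 3, 1, 3]

205 ÷ 19 → quotient 10, remainder 15
19 ÷ 15 → quotient 1, remainder 4
15 ÷ 4 → quotient 3, remainder 3
4 ÷ 3 → quotient 1, remainder 1
3 ÷ 1 → quotient 3, remainder 0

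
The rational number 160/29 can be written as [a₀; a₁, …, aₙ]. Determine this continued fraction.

[5; 1, 1, 14]

Repeatedly divide and take the remainder:
⌊160/29⌋ = 5, remainder 15
⌊29/15⌋ = 1, remainder 14
⌊15/14⌋ = 1, remainder 1
⌊14/1⌋ = 14, remainder 0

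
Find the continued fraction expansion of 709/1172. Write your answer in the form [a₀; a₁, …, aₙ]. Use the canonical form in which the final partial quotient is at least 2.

[0; 1, 1, 1, 1, 7, 2, 14]

709 = 0·1172 + 709, so a_0 = 0
1172 = 1·709 + 463, so a_1 = 1
709 = 1·463 + 246, so a_2 = 1
463 = 1·246 + 217, so a_3 = 1
246 = 1·217 + 29, so a_4 = 1
217 = 7·29 + 14, so a_5 = 7
29 = 2·14 + 1, so a_6 = 2
14 = 14·1 + 0, so a_7 = 14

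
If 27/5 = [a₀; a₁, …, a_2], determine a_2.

2

27 = 5·5 + 2, so a_0 = 5
5 = 2·2 + 1, so a_1 = 2
2 = 2·1 + 0, so a_2 = 2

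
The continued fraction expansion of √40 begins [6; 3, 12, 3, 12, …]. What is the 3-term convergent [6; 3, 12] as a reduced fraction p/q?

Work from the innermost term outward:
Start with 12.
3 + 1/(12/1) = 3 + 1/12 = 37/12
6 + 1/(37/12) = 6 + 12/37 = 234/37

234/37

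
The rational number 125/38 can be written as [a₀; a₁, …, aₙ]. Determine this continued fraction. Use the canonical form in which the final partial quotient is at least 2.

Run the Euclidean algorithm, recording each quotient:
⌊125/38⌋ = 3, remainder 11
⌊38/11⌋ = 3, remainder 5
⌊11/5⌋ = 2, remainder 1
⌊5/1⌋ = 5, remainder 0

[3; 3, 2, 5]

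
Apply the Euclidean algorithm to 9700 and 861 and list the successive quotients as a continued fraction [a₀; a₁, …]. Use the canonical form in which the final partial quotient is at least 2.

[11; 3, 1, 3, 6, 9]

Apply division with remainder until the remainder is 0:
⌊9700/861⌋ = 11, remainder 229
⌊861/229⌋ = 3, remainder 174
⌊229/174⌋ = 1, remainder 55
⌊174/55⌋ = 3, remainder 9
⌊55/9⌋ = 6, remainder 1
⌊9/1⌋ = 9, remainder 0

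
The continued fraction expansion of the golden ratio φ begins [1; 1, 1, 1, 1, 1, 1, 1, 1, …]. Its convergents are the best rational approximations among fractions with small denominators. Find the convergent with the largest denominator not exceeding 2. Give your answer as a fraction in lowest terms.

List convergents until the denominator exceeds the bound:
a_0 = 1: 1/1  (≤ bound)
a_1 = 1: 2/1  (≤ bound)
a_2 = 1: 3/2  (≤ bound)
a_3 = 1: 5/3  (> 2, stop)

3/2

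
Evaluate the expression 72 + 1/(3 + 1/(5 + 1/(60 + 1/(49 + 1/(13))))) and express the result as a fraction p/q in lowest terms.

a_0 = 72: 72/1
a_1 = 3: 217/3
a_2 = 5: 1157/16
a_3 = 60: 69637/963
a_4 = 49: 3413370/47203
a_5 = 13: 44443447/614602

44443447/614602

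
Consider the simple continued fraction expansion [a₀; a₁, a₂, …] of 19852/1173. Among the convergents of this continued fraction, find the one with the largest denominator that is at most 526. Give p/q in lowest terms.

8699/514

a_0 = 16: 16/1  (≤ bound)
a_1 = 1: 17/1  (≤ bound)
a_2 = 12: 220/13  (≤ bound)
a_3 = 5: 1117/66  (≤ bound)
a_4 = 1: 1337/79  (≤ bound)
a_5 = 1: 2454/145  (≤ bound)
a_6 = 3: 8699/514  (≤ bound)
a_7 = 2: 19852/1173  (> 526, stop)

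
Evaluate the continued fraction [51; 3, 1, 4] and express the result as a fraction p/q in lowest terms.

Start with 4.
1 + 1/(4/1) = 1 + 1/4 = 5/4
3 + 1/(5/4) = 3 + 4/5 = 19/5
51 + 1/(19/5) = 51 + 5/19 = 974/19

974/19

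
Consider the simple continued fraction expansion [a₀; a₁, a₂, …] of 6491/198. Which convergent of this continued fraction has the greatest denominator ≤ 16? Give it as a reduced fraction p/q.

a_0 = 32: 32/1  (≤ bound)
a_1 = 1: 33/1  (≤ bound)
a_2 = 3: 131/4  (≤ bound)
a_3 = 1: 164/5  (≤ bound)
a_4 = 1: 295/9  (≤ bound)
a_5 = 1: 459/14  (≤ bound)
a_6 = 1: 754/23  (> 16, stop)

459/14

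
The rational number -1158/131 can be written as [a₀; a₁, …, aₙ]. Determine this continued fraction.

[-9; 6, 4, 5]

Run the Euclidean algorithm, recording each quotient:
-1158 ÷ 131 → quotient -9, remainder 21
131 ÷ 21 → quotient 6, remainder 5
21 ÷ 5 → quotient 4, remainder 1
5 ÷ 1 → quotient 5, remainder 0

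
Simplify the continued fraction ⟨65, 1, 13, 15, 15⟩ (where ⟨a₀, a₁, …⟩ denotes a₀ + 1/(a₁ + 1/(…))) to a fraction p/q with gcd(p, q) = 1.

a_0 = 65: 65/1
a_1 = 1: 66/1
a_2 = 13: 923/14
a_3 = 15: 13911/211
a_4 = 15: 209588/3179

209588/3179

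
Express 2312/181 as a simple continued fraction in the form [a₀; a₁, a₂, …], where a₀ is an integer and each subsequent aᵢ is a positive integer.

Repeatedly divide and take the remainder:
2312 ÷ 181 → quotient 12, remainder 140
181 ÷ 140 → quotient 1, remainder 41
140 ÷ 41 → quotient 3, remainder 17
41 ÷ 17 → quotient 2, remainder 7
17 ÷ 7 → quotient 2, remainder 3
7 ÷ 3 → quotient 2, remainder 1
3 ÷ 1 → quotient 3, remainder 0

[12; 1, 3, 2, 2, 2, 3]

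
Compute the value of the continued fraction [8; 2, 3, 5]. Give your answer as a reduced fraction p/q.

312/37

Collapse the nested fraction from the inside out:
Start with 5.
3 + 1/(5/1) = 3 + 1/5 = 16/5
2 + 1/(16/5) = 2 + 5/16 = 37/16
8 + 1/(37/16) = 8 + 16/37 = 312/37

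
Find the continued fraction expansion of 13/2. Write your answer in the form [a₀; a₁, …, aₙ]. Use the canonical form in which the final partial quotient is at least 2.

⌊13/2⌋ = 6, remainder 1
⌊2/1⌋ = 2, remainder 0

[6; 2]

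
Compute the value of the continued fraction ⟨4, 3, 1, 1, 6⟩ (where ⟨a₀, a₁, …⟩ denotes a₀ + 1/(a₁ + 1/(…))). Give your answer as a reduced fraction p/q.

197/46

Work from the innermost term outward:
Start with 6.
1 + 1/(6/1) = 1 + 1/6 = 7/6
1 + 1/(7/6) = 1 + 6/7 = 13/7
3 + 1/(13/7) = 3 + 7/13 = 46/13
4 + 1/(46/13) = 4 + 13/46 = 197/46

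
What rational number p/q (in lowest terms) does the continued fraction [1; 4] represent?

Compute successive convergents:
a_0 = 1: 1/1
a_1 = 4: 5/4

5/4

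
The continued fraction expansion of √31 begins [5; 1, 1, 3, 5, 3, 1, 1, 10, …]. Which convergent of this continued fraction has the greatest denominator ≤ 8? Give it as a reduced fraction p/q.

a_0 = 5: 5/1  (≤ bound)
a_1 = 1: 6/1  (≤ bound)
a_2 = 1: 11/2  (≤ bound)
a_3 = 3: 39/7  (≤ bound)
a_4 = 5: 206/37  (> 8, stop)

39/7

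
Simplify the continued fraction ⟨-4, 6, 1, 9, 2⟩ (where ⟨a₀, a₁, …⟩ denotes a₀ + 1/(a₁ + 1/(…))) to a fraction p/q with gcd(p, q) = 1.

Build up convergents one term at a time:
a_0 = -4: -4/1
a_1 = 6: -23/6
a_2 = 1: -27/7
a_3 = 9: -266/69
a_4 = 2: -559/145

-559/145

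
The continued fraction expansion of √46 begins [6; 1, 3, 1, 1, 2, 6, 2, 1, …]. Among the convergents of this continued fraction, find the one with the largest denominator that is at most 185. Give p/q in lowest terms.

997/147

a_0 = 6: 6/1  (≤ bound)
a_1 = 1: 7/1  (≤ bound)
a_2 = 3: 27/4  (≤ bound)
a_3 = 1: 34/5  (≤ bound)
a_4 = 1: 61/9  (≤ bound)
a_5 = 2: 156/23  (≤ bound)
a_6 = 6: 997/147  (≤ bound)
a_7 = 2: 2150/317  (> 185, stop)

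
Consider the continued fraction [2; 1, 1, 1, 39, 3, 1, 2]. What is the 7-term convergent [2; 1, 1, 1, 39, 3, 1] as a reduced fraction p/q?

Start with 1.
3 + 1/(1/1) = 3 + 1/1 = 4/1
39 + 1/(4/1) = 39 + 1/4 = 157/4
1 + 1/(157/4) = 1 + 4/157 = 161/157
1 + 1/(161/157) = 1 + 157/161 = 318/161
1 + 1/(318/161) = 1 + 161/318 = 479/318
2 + 1/(479/318) = 2 + 318/479 = 1276/479

1276/479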